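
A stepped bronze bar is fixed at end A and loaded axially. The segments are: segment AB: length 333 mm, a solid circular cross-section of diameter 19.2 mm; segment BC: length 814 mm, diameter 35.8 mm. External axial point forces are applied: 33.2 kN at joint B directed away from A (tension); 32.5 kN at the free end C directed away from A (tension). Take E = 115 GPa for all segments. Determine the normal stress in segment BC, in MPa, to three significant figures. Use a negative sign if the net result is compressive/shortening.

Internal axial forces (sectioning from the free end, tension +): N_BC = 32.5 kN, N_AB = 65.7 kN.
A_BC = 1007 mm².
σ_BC = N_BC/A_BC = 32500/1007 = 32.29 MPa.

32.3 MPa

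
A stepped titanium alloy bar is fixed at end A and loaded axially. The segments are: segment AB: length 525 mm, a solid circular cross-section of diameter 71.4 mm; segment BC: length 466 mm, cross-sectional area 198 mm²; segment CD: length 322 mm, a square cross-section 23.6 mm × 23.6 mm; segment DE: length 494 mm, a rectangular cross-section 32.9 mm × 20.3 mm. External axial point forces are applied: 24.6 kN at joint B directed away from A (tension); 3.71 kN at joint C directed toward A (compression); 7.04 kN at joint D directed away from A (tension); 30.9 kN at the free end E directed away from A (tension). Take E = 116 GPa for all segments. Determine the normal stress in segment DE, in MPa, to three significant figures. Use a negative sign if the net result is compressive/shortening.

46.3 MPa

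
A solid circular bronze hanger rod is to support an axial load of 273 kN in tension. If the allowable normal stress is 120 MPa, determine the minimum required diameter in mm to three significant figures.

53.8 mm

Required area A ≥ P/σ_allow = 273000/120 = 2275 mm².
For a solid circular section, d ≥ √(4A/π) = 53.82 mm.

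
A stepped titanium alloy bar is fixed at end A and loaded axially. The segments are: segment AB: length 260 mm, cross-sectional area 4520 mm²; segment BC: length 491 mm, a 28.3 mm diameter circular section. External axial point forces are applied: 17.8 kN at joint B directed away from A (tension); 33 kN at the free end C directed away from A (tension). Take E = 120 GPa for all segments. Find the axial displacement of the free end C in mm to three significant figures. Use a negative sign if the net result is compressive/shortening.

0.239 mm

Internal axial forces (sectioning from the free end, tension +): N_BC = 33 kN, N_AB = 50.8 kN.
A_BC = 629 mm².
δ_AB = 50800·260/(4520·120000) = 0.02435 mm
δ_BC = 33000·491/(629·120000) = 0.2147 mm
δ = Σδ_i = 0.239 mm.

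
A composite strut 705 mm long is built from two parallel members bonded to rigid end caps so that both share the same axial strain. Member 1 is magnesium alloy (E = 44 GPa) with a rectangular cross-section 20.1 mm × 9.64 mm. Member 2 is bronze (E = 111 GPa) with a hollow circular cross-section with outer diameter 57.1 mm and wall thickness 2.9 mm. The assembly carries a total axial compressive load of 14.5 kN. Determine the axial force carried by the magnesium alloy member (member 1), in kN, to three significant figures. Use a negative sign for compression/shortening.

-1.95 kN

A_1 = 193.8 mm².
A_2 = 493.8 mm².
Equal strain + equilibrium ⇒ each member carries load in proportion to AE: A₁E₁ = 8526000 N, A₂E₂ = 54810000 N, ΣAE = 63340000 N.
F₁ = P·A₁E₁/ΣAE = -14500·8526000/63340000 = -1952 N.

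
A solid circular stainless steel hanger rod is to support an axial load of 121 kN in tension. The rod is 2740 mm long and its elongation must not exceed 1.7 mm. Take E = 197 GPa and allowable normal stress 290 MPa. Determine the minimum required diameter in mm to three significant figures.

Required area A ≥ P/σ_allow = 121000/290 = 417.2 mm².
For a solid circular section, d ≥ √(4A/π) = 23.05 mm.
Elongation limit: A ≥ PL/(Eδ_allow) = 121000·2740/(197000·1.7) = 990 mm² ⇒ d ≥ 35.5 mm.
The elongation limit governs.

35.5 mm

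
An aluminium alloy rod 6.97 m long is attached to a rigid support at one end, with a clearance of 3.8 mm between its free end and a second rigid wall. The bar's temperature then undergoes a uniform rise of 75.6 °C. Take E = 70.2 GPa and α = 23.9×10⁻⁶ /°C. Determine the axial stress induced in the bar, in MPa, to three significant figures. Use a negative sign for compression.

Free thermal expansion αLΔT = 23.9e-6 · 6970 · 75.6 = 12.59 mm.
The walls engage after the gap closes; constrained expansion = 12.59 − 3.8 = 8.794 mm.
The walls impose strain ε = −(8.794)/6970 = -1.2616e-03; σ = Eε = 70200 · -1.2616e-03 = -88.57 MPa.

-88.6 MPa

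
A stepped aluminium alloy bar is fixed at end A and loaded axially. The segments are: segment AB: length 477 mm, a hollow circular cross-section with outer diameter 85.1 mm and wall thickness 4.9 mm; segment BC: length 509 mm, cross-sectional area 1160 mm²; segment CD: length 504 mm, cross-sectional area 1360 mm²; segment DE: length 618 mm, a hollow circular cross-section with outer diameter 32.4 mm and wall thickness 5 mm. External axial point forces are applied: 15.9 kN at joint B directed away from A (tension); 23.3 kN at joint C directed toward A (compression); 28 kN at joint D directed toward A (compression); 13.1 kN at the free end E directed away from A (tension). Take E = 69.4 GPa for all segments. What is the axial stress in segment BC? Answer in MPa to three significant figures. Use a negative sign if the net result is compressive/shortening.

-32.9 MPa

Internal axial forces (sectioning from the free end, tension +): N_DE = 13.1 kN, N_CD = -14.9 kN, N_BC = -38.2 kN, N_AB = -22.3 kN.
σ_BC = N_BC/A_BC = -38200/1160 = -32.93 MPa.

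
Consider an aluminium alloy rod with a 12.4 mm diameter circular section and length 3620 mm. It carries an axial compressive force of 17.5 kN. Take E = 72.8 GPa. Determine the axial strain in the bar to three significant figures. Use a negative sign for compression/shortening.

-0.00199

A = 120.8 mm².
σ = N/A = -144.9 MPa; ε = σ/E = -144.9/72800 = -1.991e-03.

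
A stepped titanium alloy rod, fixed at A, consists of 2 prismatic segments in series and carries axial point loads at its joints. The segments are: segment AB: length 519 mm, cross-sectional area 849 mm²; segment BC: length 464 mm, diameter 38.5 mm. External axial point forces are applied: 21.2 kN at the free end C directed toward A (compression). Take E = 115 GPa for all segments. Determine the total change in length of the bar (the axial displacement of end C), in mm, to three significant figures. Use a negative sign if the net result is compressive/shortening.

-0.186 mm

Internal axial forces (sectioning from the free end, tension +): N_BC = -21.2 kN, N_AB = -21.2 kN.
A_BC = 1164 mm².
δ_AB = -21200·519/(849·115000) = -0.1127 mm
δ_BC = -21200·464/(1164·115000) = -0.07348 mm
δ = Σδ_i = -0.1862 mm.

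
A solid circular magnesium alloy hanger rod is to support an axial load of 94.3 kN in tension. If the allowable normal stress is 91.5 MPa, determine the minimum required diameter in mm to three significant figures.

Required area A ≥ P/σ_allow = 94300/91.5 = 1031 mm².
For a solid circular section, d ≥ √(4A/π) = 36.22 mm.

36.2 mm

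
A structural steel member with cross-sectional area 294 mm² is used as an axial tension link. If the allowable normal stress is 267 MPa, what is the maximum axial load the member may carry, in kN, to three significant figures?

78.5 kN

P_max = σ_allow · A = 267 · 294 = 78500 N = 78.5 kN.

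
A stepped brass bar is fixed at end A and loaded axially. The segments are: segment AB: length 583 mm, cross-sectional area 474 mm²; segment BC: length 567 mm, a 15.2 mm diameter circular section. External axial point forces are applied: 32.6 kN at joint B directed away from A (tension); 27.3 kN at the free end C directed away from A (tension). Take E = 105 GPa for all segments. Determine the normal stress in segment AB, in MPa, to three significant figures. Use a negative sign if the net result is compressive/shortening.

126 MPa

Internal axial forces (sectioning from the free end, tension +): N_BC = 27.3 kN, N_AB = 59.9 kN.
σ_AB = N_AB/A_AB = 59900/474 = 126.4 MPa.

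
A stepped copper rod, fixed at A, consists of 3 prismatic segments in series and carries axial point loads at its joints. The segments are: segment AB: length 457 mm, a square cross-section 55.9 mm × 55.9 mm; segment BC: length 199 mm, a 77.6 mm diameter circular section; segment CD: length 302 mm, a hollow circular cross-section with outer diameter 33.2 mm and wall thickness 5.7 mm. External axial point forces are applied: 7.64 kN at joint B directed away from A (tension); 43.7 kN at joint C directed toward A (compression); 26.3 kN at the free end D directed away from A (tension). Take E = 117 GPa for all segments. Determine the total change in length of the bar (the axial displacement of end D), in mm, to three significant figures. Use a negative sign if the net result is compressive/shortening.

0.119 mm

Internal axial forces (sectioning from the free end, tension +): N_CD = 26.3 kN, N_BC = -17.4 kN, N_AB = -9.76 kN.
A_AB = 3125 mm².
A_BC = 4729 mm².
A_CD = 492.4 mm².
δ_AB = -9760·457/(3125·117000) = -0.0122 mm
δ_BC = -17400·199/(4729·117000) = -0.006258 mm
δ_CD = 26300·302/(492.4·117000) = 0.1379 mm
δ = Σδ_i = 0.1194 mm.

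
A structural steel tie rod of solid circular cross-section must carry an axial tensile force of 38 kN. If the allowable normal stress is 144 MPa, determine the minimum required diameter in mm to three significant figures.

18.3 mm

Required area A ≥ P/σ_allow = 38000/144 = 263.9 mm².
For a solid circular section, d ≥ √(4A/π) = 18.33 mm.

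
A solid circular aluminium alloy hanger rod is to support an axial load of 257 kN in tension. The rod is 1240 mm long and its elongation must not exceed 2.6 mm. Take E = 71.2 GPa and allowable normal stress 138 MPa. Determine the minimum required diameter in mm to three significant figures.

48.7 mm

Required area A ≥ P/σ_allow = 257000/138 = 1862 mm².
For a solid circular section, d ≥ √(4A/π) = 48.69 mm.
Elongation limit: A ≥ PL/(Eδ_allow) = 257000·1240/(71200·2.6) = 1721 mm² ⇒ d ≥ 46.82 mm.
The stress limit governs.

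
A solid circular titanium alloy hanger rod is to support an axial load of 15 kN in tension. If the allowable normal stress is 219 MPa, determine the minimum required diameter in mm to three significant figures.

Required area A ≥ P/σ_allow = 15000/219 = 68.49 mm².
For a solid circular section, d ≥ √(4A/π) = 9.339 mm.

9.34 mm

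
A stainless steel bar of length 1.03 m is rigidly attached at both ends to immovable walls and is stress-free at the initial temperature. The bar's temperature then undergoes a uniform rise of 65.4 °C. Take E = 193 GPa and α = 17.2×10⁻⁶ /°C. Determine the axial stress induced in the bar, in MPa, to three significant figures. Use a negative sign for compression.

-217 MPa

Free thermal expansion αLΔT = 17.2e-6 · 1030 · 65.4 = 1.159 mm.
The walls impose strain ε = −(1.159)/1030 = -1.1249e-03; σ = Eε = 193000 · -1.1249e-03 = -217.1 MPa.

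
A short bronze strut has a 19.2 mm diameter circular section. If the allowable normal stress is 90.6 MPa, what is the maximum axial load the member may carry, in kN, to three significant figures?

26.2 kN

A = 289.5 mm².
P_max = σ_allow · A = 90.6 · 289.5 = 26230 N = 26.23 kN.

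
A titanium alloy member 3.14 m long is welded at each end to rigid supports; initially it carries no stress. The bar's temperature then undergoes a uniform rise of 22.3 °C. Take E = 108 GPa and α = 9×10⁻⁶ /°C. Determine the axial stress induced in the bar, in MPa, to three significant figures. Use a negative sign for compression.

Free thermal expansion αLΔT = 9e-6 · 3140 · 22.3 = 0.6302 mm.
The walls impose strain ε = −(0.6302)/3140 = -2.0070e-04; σ = Eε = 108000 · -2.0070e-04 = -21.68 MPa.

-21.7 MPa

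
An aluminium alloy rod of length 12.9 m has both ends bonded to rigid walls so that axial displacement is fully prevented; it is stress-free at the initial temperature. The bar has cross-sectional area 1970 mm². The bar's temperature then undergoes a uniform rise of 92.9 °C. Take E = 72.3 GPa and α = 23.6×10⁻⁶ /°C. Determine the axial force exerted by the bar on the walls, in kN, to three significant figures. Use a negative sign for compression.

-312 kN

Free thermal expansion αLΔT = 23.6e-6 · 12900 · 92.9 = 28.28 mm.
The walls impose strain ε = −(28.28)/12900 = -2.1924e-03; σ = Eε = 72300 · -2.1924e-03 = -158.5 MPa.
Wall reaction R = σ·A = -158.5·1970 = -312300 N = -312.3 kN.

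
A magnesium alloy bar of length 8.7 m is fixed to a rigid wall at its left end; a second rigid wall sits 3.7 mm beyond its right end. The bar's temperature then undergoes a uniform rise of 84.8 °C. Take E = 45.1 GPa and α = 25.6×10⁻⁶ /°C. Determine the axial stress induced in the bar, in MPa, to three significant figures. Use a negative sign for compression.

-78.7 MPa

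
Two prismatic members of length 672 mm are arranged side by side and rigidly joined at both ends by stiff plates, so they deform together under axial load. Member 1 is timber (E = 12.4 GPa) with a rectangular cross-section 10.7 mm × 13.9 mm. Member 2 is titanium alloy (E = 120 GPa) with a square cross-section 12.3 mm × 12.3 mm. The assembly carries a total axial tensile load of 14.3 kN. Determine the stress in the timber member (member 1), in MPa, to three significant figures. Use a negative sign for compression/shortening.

A_1 = 148.7 mm².
A_2 = 151.3 mm².
Equal strain + equilibrium ⇒ each member carries load in proportion to AE: A₁E₁ = 1844000 N, A₂E₂ = 18150000 N, ΣAE = 20000000 N.
σ₁ = P·E₁/ΣAE = 14300·12400/20000000 = 8.866 MPa.

8.87 MPa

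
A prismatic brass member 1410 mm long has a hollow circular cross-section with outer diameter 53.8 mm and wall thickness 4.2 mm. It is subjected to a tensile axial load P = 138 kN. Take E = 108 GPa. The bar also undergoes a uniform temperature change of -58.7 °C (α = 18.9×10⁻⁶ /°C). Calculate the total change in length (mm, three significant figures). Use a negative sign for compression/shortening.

1.19 mm

A = 654.5 mm².
δ_mech = NL/(AE) = 138000·1410/(654.5·108000) = 2.753 mm.
δ_thermal = αLΔT = 18.9e-6·1410·-58.7 = -1.564 mm.
δ = δ_mech + δ_thermal = 1.189 mm.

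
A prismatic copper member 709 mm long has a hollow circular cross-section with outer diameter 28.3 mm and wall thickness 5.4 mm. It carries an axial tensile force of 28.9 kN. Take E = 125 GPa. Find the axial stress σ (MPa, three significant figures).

A = 388.5 mm².
σ = N/A = 28900/388.5 = 74.39 MPa.

74.4 MPa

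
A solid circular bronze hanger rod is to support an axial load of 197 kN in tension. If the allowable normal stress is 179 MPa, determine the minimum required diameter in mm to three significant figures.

37.4 mm

Required area A ≥ P/σ_allow = 197000/179 = 1101 mm².
For a solid circular section, d ≥ √(4A/π) = 37.43 mm.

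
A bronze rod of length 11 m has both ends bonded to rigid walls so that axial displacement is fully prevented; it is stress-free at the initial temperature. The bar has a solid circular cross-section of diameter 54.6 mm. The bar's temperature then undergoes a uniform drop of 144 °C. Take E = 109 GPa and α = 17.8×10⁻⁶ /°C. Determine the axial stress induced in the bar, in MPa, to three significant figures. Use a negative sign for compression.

Free thermal expansion αLΔT = 17.8e-6 · 11000 · -144 = -28.2 mm.
The walls impose strain ε = −(-28.2)/11000 = 2.5632e-03; σ = Eε = 109000 · 2.5632e-03 = 279.4 MPa.

279 MPa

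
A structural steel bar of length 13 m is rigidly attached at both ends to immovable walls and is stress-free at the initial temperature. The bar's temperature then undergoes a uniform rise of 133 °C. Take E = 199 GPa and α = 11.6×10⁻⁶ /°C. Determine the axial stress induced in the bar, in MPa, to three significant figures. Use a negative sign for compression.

Free thermal expansion αLΔT = 11.6e-6 · 13000 · 133 = 20.06 mm.
The walls impose strain ε = −(20.06)/13000 = -1.5428e-03; σ = Eε = 199000 · -1.5428e-03 = -307 MPa.

-307 MPa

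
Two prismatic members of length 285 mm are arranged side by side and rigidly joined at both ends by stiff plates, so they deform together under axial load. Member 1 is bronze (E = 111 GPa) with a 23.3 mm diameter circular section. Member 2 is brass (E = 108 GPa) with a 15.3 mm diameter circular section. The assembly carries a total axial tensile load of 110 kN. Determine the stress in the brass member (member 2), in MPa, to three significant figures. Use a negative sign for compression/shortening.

177 MPa

A_1 = 426.4 mm².
A_2 = 183.9 mm².
Equal strain + equilibrium ⇒ each member carries load in proportion to AE: A₁E₁ = 47330000 N, A₂E₂ = 19860000 N, ΣAE = 67180000 N.
σ₂ = P·E₂/ΣAE = 110000·108000/67180000 = 176.8 MPa.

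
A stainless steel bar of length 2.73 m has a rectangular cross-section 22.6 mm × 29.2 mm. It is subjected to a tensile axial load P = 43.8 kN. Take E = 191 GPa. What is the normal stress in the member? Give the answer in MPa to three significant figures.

A = 659.9 mm².
σ = N/A = 43800/659.9 = 66.37 MPa.

66.4 MPa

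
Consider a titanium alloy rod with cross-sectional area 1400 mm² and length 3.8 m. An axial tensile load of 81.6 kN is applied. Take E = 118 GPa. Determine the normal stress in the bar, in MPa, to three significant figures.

σ = N/A = 81600/1400 = 58.29 MPa.

58.3 MPa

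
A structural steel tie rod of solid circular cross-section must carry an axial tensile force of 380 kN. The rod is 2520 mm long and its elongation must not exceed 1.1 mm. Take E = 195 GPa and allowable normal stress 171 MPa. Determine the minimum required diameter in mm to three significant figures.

Required area A ≥ P/σ_allow = 380000/171 = 2222 mm².
For a solid circular section, d ≥ √(4A/π) = 53.19 mm.
Elongation limit: A ≥ PL/(Eδ_allow) = 380000·2520/(195000·1.1) = 4464 mm² ⇒ d ≥ 75.39 mm.
The elongation limit governs.

75.4 mm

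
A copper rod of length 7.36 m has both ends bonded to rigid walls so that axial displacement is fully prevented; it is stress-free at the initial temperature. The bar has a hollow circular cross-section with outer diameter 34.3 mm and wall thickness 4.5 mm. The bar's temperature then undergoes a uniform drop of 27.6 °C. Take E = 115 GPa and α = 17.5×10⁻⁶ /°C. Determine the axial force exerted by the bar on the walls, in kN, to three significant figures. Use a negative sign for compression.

Free thermal expansion αLΔT = 17.5e-6 · 7360 · -27.6 = -3.555 mm.
The walls impose strain ε = −(-3.555)/7360 = 4.8300e-04; σ = Eε = 115000 · 4.8300e-04 = 55.54 MPa.
Wall reaction R = σ·A = 55.54·421.3 = 23400 N = 23.4 kN.

23.4 kN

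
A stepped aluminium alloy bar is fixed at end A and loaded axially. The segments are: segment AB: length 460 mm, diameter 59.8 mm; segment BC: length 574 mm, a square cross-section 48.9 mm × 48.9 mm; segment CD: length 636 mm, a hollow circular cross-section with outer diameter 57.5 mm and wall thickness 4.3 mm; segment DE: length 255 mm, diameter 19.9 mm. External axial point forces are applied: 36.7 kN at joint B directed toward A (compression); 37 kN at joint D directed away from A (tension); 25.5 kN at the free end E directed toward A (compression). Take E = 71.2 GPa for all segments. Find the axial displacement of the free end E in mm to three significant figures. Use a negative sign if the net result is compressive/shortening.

Internal axial forces (sectioning from the free end, tension +): N_DE = -25.5 kN, N_CD = 11.5 kN, N_BC = 11.5 kN, N_AB = -25.2 kN.
A_AB = 2809 mm².
A_BC = 2391 mm².
A_CD = 718.7 mm².
A_DE = 311 mm².
δ_AB = -25200·460/(2809·71200) = -0.05797 mm
δ_BC = 11500·574/(2391·71200) = 0.03877 mm
δ_CD = 11500·636/(718.7·71200) = 0.1429 mm
δ_DE = -25500·255/(311·71200) = -0.2936 mm
δ = Σδ_i = -0.1699 mm.

-0.170 mm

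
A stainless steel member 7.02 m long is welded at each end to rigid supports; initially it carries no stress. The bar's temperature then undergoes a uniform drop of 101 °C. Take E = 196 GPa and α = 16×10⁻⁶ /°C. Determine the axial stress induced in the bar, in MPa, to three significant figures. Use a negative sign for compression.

Free thermal expansion αLΔT = 16e-6 · 7020 · -101 = -11.34 mm.
The walls impose strain ε = −(-11.34)/7020 = 1.6160e-03; σ = Eε = 196000 · 1.6160e-03 = 316.7 MPa.

317 MPa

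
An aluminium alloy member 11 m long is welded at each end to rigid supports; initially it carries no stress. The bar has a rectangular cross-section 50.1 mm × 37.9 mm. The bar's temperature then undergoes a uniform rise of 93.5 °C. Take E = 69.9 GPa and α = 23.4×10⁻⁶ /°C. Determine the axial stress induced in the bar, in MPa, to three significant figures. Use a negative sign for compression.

-153 MPa

Free thermal expansion αLΔT = 23.4e-6 · 11000 · 93.5 = 24.07 mm.
The walls impose strain ε = −(24.07)/11000 = -2.1879e-03; σ = Eε = 69900 · -2.1879e-03 = -152.9 MPa.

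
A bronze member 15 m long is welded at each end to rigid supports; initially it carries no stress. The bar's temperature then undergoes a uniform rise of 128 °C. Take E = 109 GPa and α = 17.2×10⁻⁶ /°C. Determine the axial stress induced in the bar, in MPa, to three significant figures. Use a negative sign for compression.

-240 MPa

Free thermal expansion αLΔT = 17.2e-6 · 15000 · 128 = 33.02 mm.
The walls impose strain ε = −(33.02)/15000 = -2.2016e-03; σ = Eε = 109000 · -2.2016e-03 = -240 MPa.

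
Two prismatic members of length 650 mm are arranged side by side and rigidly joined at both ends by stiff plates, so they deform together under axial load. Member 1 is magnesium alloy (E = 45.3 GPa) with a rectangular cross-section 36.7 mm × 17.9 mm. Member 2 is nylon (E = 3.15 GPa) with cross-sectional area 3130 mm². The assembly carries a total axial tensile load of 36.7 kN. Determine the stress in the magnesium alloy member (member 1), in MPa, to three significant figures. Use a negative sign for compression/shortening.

A_1 = 656.9 mm².
Equal strain + equilibrium ⇒ each member carries load in proportion to AE: A₁E₁ = 29760000 N, A₂E₂ = 9860000 N, ΣAE = 39620000 N.
σ₁ = P·E₁/ΣAE = 36700·45300/39620000 = 41.96 MPa.

42.0 MPa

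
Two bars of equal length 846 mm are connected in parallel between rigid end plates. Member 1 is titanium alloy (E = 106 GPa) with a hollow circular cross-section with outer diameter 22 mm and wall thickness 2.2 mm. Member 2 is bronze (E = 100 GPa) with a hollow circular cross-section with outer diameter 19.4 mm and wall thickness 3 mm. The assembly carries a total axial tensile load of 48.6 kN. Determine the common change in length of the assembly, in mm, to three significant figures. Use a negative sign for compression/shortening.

1.37 mm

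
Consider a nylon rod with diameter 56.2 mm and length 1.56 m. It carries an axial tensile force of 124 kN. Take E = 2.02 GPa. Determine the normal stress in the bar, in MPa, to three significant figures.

A = 2481 mm².
σ = N/A = 124000/2481 = 49.99 MPa.

50.0 MPa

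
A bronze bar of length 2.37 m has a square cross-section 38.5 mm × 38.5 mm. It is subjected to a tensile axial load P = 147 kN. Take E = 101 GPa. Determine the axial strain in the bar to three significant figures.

9.82e-04

A = 1482 mm².
σ = N/A = 99.17 MPa; ε = σ/E = 99.17/101000 = 9.819e-04.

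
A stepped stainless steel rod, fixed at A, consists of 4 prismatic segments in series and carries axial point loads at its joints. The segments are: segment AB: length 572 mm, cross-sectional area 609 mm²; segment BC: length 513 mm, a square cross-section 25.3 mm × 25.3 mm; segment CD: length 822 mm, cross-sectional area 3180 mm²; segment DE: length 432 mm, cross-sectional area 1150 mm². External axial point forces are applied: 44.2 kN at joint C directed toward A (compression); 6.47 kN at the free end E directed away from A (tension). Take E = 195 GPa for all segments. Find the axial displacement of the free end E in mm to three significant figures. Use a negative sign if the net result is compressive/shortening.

-0.316 mm

Internal axial forces (sectioning from the free end, tension +): N_DE = 6.47 kN, N_CD = 6.47 kN, N_BC = -37.73 kN, N_AB = -37.73 kN.
A_BC = 640.1 mm².
δ_AB = -37730·572/(609·195000) = -0.1817 mm
δ_BC = -37730·513/(640.1·195000) = -0.1551 mm
δ_CD = 6470·822/(3180·195000) = 0.008577 mm
δ_DE = 6470·432/(1150·195000) = 0.01246 mm
δ = Σδ_i = -0.3158 mm.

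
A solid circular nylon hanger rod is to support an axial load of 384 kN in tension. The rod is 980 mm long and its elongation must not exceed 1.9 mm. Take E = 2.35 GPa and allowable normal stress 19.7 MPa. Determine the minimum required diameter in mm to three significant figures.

Required area A ≥ P/σ_allow = 384000/19.7 = 19490 mm².
For a solid circular section, d ≥ √(4A/π) = 157.5 mm.
Elongation limit: A ≥ PL/(Eδ_allow) = 384000·980/(2350·1.9) = 84280 mm² ⇒ d ≥ 327.6 mm.
The elongation limit governs.

328 mm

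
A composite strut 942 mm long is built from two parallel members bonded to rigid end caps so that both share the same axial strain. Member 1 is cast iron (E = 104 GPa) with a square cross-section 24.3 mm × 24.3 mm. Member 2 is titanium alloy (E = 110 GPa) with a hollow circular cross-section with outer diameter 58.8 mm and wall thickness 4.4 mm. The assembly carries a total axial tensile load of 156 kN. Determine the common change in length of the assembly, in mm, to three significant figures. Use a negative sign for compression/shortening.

A_1 = 590.5 mm².
A_2 = 752 mm².
Equal strain + equilibrium ⇒ each member carries load in proportion to AE: A₁E₁ = 61410000 N, A₂E₂ = 82720000 N, ΣAE = 144100000 N.
δ = PL/ΣAE = 156000·942/144100000 = 1.02 mm.

1.02 mm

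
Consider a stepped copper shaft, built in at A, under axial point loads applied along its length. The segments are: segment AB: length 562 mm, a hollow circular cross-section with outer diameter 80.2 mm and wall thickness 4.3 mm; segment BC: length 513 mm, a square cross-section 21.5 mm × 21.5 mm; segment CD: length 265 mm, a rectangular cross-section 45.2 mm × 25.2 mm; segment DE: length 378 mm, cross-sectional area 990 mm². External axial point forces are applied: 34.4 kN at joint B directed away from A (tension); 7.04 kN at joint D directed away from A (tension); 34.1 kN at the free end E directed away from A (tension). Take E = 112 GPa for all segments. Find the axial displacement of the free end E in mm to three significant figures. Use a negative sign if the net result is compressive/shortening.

0.979 mm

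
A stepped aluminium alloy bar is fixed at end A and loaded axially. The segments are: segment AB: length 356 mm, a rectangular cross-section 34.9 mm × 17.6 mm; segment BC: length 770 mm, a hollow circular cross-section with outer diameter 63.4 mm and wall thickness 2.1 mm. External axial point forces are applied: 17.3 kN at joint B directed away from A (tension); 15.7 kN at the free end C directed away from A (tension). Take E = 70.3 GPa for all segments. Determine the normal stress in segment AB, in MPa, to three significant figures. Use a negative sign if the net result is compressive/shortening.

Internal axial forces (sectioning from the free end, tension +): N_BC = 15.7 kN, N_AB = 33 kN.
A_AB = 614.2 mm².
σ_AB = N_AB/A_AB = 33000/614.2 = 53.72 MPa.

53.7 MPa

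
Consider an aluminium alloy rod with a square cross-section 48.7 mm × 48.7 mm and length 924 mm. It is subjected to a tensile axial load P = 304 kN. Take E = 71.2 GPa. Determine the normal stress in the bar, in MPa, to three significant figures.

128 MPa

A = 2372 mm².
σ = N/A = 304000/2372 = 128.2 MPa.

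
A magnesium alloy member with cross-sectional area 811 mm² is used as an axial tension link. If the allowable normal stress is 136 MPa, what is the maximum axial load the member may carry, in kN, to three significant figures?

P_max = σ_allow · A = 136 · 811 = 110300 N = 110.3 kN.

110 kN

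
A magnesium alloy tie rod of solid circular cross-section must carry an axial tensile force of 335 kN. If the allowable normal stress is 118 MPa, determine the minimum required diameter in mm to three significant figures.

Required area A ≥ P/σ_allow = 335000/118 = 2839 mm².
For a solid circular section, d ≥ √(4A/π) = 60.12 mm.

60.1 mm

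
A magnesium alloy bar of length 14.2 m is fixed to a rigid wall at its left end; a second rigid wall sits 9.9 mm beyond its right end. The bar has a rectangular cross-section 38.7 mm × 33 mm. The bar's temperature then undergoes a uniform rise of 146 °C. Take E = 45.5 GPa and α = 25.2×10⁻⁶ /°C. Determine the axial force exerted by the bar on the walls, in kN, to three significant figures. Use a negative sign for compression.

Free thermal expansion αLΔT = 25.2e-6 · 14200 · 146 = 52.24 mm.
The walls engage after the gap closes; constrained expansion = 52.24 − 9.9 = 42.34 mm.
The walls impose strain ε = −(42.34)/14200 = -2.9820e-03; σ = Eε = 45500 · -2.9820e-03 = -135.7 MPa.
Wall reaction R = σ·A = -135.7·1277 = -173300 N = -173.3 kN.

-173 kN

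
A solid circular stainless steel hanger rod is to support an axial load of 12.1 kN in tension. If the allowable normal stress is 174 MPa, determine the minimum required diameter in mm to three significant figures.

9.41 mm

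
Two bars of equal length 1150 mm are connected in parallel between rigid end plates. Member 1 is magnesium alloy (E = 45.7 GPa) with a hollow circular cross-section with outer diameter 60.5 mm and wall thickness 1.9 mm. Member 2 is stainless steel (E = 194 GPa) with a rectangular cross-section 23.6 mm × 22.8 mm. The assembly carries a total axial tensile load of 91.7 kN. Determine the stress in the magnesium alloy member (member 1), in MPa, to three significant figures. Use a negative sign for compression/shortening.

A_1 = 349.8 mm².
A_2 = 538.1 mm².
Equal strain + equilibrium ⇒ each member carries load in proportion to AE: A₁E₁ = 15990000 N, A₂E₂ = 104400000 N, ΣAE = 120400000 N.
σ₁ = P·E₁/ΣAE = 91700·45700/120400000 = 34.81 MPa.

34.8 MPa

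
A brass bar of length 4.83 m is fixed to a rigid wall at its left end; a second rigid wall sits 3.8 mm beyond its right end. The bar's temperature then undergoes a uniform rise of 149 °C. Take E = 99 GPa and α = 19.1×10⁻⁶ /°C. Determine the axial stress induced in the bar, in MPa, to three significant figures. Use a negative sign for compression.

-204 MPa

Free thermal expansion αLΔT = 19.1e-6 · 4830 · 149 = 13.75 mm.
The walls engage after the gap closes; constrained expansion = 13.75 − 3.8 = 9.946 mm.
The walls impose strain ε = −(9.946)/4830 = -2.0592e-03; σ = Eε = 99000 · -2.0592e-03 = -203.9 MPa.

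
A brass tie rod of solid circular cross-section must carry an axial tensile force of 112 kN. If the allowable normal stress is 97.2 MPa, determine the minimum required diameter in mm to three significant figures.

Required area A ≥ P/σ_allow = 112000/97.2 = 1152 mm².
For a solid circular section, d ≥ √(4A/π) = 38.3 mm.

38.3 mm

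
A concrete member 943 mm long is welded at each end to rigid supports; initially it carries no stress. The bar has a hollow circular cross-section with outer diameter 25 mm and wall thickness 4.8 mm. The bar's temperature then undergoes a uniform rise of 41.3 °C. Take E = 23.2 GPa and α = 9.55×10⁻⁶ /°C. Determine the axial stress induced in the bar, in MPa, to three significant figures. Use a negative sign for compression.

Free thermal expansion αLΔT = 9.55e-6 · 943 · 41.3 = 0.3719 mm.
The walls impose strain ε = −(0.3719)/943 = -3.9441e-04; σ = Eε = 23200 · -3.9441e-04 = -9.15 MPa.

-9.15 MPa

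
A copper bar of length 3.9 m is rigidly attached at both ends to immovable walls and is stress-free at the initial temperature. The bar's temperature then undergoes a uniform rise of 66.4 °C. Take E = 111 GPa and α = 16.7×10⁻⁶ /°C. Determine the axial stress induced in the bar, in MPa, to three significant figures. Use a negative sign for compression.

Free thermal expansion αLΔT = 16.7e-6 · 3900 · 66.4 = 4.325 mm.
The walls impose strain ε = −(4.325)/3900 = -1.1089e-03; σ = Eε = 111000 · -1.1089e-03 = -123.1 MPa.

-123 MPa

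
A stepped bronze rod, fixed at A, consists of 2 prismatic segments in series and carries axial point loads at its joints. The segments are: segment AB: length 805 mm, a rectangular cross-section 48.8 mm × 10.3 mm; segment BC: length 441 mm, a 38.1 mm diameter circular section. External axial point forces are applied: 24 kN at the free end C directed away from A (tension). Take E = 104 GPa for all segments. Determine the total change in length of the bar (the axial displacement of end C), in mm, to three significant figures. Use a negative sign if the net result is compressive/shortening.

Internal axial forces (sectioning from the free end, tension +): N_BC = 24 kN, N_AB = 24 kN.
A_AB = 502.6 mm².
A_BC = 1140 mm².
δ_AB = 24000·805/(502.6·104000) = 0.3696 mm
δ_BC = 24000·441/(1140·104000) = 0.08926 mm
δ = Σδ_i = 0.4589 mm.

0.459 mm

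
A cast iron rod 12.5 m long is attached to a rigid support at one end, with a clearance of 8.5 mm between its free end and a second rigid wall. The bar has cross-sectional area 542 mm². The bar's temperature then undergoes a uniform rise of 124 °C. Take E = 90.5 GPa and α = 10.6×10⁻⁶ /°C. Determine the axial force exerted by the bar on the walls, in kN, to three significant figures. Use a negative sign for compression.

Free thermal expansion αLΔT = 10.6e-6 · 12500 · 124 = 16.43 mm.
The walls engage after the gap closes; constrained expansion = 16.43 − 8.5 = 7.93 mm.
The walls impose strain ε = −(7.93)/12500 = -6.3440e-04; σ = Eε = 90500 · -6.3440e-04 = -57.41 MPa.
Wall reaction R = σ·A = -57.41·542 = -31120 N = -31.12 kN.

-31.1 kN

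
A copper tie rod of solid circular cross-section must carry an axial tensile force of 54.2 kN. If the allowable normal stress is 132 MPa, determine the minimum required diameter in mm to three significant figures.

22.9 mm

Required area A ≥ P/σ_allow = 54200/132 = 410.6 mm².
For a solid circular section, d ≥ √(4A/π) = 22.86 mm.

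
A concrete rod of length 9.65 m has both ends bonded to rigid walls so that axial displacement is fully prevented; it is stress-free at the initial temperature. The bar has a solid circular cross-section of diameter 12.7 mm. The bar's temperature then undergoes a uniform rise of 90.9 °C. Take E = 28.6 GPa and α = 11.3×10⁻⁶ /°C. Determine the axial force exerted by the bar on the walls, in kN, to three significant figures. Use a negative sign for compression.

-3.72 kN

Free thermal expansion αLΔT = 11.3e-6 · 9650 · 90.9 = 9.912 mm.
The walls impose strain ε = −(9.912)/9650 = -1.0272e-03; σ = Eε = 28600 · -1.0272e-03 = -29.38 MPa.
Wall reaction R = σ·A = -29.38·126.7 = -3721 N = -3.721 kN.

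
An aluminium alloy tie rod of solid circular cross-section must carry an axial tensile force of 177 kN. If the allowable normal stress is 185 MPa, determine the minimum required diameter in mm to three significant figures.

34.9 mm

Required area A ≥ P/σ_allow = 177000/185 = 956.8 mm².
For a solid circular section, d ≥ √(4A/π) = 34.9 mm.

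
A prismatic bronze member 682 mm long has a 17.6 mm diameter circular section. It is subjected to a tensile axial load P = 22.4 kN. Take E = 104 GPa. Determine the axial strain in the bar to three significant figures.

8.85e-04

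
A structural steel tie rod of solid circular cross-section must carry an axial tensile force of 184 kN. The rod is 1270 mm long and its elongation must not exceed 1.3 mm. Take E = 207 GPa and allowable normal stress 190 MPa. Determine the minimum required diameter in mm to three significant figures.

35.1 mm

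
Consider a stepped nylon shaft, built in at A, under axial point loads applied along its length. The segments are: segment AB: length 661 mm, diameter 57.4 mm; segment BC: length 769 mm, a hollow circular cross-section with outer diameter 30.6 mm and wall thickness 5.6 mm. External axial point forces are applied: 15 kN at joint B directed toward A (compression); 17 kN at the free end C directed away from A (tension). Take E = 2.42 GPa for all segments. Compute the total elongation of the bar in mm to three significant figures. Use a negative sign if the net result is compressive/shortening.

12.5 mm

Internal axial forces (sectioning from the free end, tension +): N_BC = 17 kN, N_AB = 2 kN.
A_AB = 2588 mm².
A_BC = 439.8 mm².
δ_AB = 2000·661/(2588·2420) = 0.2111 mm
δ_BC = 17000·769/(439.8·2420) = 12.28 mm
δ = Σδ_i = 12.49 mm.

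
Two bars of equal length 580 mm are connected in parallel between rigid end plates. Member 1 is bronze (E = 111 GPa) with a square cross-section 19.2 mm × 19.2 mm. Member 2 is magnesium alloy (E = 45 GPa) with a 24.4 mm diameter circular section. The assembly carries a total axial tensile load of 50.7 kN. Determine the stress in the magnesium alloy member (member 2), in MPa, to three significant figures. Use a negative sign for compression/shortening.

36.8 MPa

A_1 = 368.6 mm².
A_2 = 467.6 mm².
Equal strain + equilibrium ⇒ each member carries load in proportion to AE: A₁E₁ = 40920000 N, A₂E₂ = 21040000 N, ΣAE = 61960000 N.
σ₂ = P·E₂/ΣAE = 50700·45000/61960000 = 36.82 MPa.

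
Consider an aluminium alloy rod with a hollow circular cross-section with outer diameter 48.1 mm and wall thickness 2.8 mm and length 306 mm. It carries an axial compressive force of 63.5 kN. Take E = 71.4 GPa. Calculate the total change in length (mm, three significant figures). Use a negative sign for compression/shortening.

-0.683 mm

A = 398.5 mm².
δ_mech = NL/(AE) = -63500·306/(398.5·71400) = -0.683 mm.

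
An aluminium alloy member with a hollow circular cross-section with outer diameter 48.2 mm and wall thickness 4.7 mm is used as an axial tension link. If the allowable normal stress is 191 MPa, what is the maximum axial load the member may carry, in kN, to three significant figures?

123 kN

A = 642.3 mm².
P_max = σ_allow · A = 191 · 642.3 = 122700 N = 122.7 kN.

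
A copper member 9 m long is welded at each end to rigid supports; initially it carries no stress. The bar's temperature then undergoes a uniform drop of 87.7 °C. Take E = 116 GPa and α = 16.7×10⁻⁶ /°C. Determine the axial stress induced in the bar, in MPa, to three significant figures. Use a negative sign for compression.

170 MPa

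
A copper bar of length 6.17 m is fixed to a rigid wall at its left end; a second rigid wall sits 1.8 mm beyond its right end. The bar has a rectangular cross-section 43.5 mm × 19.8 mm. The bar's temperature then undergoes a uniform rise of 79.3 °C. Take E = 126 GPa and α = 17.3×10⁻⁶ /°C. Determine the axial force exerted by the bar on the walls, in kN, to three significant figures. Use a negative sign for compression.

-117 kN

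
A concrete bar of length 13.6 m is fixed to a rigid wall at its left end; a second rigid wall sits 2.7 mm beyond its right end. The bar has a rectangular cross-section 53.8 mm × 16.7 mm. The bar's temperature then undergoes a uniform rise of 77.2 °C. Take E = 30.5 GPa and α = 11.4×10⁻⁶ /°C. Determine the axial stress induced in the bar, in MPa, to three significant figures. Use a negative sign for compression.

-20.8 MPa

Free thermal expansion αLΔT = 11.4e-6 · 13600 · 77.2 = 11.97 mm.
The walls engage after the gap closes; constrained expansion = 11.97 − 2.7 = 9.269 mm.
The walls impose strain ε = −(9.269)/13600 = -6.8155e-04; σ = Eε = 30500 · -6.8155e-04 = -20.79 MPa.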